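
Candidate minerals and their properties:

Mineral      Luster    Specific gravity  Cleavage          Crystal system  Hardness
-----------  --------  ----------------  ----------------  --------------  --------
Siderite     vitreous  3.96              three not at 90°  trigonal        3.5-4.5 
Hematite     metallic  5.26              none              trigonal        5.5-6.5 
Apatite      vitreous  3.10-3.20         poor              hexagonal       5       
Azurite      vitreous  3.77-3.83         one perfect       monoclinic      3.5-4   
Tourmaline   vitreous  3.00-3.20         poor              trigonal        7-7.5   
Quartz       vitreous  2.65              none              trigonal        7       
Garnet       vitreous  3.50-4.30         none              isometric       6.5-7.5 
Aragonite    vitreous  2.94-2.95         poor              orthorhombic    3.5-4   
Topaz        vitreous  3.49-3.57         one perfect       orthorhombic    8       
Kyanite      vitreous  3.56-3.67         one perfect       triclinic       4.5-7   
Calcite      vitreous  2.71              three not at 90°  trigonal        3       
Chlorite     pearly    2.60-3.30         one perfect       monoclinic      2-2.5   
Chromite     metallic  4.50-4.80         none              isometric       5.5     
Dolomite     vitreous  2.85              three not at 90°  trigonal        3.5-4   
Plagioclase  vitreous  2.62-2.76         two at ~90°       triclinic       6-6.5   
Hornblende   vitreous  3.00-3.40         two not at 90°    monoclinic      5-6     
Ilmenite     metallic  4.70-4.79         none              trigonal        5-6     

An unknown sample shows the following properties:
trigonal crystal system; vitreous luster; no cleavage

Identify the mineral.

Quartz

Trigonal crystal system — only Siderite, Hematite, Tourmaline, Quartz, Calcite, Dolomite, Ilmenite remain.
Vitreous luster is inconsistent with Hematite, Ilmenite.
No cleavage — leaves Quartz.
Only Quartz satisfies all observations.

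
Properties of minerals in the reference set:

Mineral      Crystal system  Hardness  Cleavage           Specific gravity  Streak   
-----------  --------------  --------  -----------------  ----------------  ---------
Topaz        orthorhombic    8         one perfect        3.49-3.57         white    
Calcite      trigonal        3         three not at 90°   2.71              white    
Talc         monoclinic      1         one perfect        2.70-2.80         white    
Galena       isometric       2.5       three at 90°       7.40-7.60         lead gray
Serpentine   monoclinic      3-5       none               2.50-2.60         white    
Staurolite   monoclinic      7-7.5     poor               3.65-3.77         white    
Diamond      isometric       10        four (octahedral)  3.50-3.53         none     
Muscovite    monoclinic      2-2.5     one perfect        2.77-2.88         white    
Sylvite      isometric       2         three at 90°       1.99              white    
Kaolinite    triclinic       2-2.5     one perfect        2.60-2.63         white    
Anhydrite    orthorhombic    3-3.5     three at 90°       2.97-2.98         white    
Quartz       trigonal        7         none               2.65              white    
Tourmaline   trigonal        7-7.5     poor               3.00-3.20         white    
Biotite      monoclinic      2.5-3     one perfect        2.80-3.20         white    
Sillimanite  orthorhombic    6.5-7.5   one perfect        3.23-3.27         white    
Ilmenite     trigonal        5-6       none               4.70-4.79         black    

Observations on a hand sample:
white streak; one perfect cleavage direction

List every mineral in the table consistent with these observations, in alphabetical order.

Biotite, Kaolinite, Muscovite, Sillimanite, Talc, Topaz

White streak rules out Galena, Diamond, Ilmenite.
One perfect cleavage direction: Topaz, Talc, Muscovite, Kaolinite, Biotite, Sillimanite remain.
The minerals that satisfy all observations are Biotite, Kaolinite, Muscovite, Sillimanite, Talc, Topaz.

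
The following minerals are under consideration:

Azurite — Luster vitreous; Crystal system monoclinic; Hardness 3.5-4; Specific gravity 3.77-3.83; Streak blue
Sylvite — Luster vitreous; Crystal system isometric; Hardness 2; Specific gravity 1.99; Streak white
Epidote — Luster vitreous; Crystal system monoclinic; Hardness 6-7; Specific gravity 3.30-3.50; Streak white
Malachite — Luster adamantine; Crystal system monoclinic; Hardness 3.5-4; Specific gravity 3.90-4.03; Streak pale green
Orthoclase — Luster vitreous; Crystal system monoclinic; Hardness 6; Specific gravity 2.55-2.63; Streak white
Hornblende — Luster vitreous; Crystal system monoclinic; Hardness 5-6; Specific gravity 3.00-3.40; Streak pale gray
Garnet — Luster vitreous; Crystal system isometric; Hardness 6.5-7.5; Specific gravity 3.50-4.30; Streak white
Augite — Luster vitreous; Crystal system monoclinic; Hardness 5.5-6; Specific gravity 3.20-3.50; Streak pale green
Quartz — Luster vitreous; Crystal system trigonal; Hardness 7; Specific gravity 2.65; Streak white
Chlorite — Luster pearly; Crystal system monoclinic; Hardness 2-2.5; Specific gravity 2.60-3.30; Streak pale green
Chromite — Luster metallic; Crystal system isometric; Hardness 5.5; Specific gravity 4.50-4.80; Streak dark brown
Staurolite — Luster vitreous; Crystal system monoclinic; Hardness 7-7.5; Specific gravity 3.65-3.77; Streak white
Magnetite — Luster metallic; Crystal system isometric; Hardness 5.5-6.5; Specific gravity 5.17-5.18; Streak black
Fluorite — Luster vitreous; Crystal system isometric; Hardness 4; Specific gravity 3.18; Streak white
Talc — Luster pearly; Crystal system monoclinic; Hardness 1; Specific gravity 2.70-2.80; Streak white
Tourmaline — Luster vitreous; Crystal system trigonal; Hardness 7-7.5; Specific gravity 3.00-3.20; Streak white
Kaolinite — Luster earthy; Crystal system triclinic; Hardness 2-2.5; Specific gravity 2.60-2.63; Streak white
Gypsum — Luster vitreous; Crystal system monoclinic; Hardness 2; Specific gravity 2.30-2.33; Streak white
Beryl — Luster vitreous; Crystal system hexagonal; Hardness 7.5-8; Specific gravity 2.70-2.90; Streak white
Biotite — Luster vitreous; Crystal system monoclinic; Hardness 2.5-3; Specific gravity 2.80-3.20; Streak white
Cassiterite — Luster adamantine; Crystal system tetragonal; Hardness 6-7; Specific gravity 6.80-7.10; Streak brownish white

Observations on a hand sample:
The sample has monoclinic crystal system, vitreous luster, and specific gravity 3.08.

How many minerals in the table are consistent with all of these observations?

2

Monoclinic crystal system: Azurite, Epidote, Malachite, Orthoclase, Hornblende, Augite, Chlorite, Staurolite, Talc, Gypsum, Biotite remain.
Vitreous luster rules out Malachite, Chlorite, Talc.
Specific gravity 3.08: Hornblende, Biotite remain.
Consistent with every observation: Biotite, Hornblende.
That is 2 minerals.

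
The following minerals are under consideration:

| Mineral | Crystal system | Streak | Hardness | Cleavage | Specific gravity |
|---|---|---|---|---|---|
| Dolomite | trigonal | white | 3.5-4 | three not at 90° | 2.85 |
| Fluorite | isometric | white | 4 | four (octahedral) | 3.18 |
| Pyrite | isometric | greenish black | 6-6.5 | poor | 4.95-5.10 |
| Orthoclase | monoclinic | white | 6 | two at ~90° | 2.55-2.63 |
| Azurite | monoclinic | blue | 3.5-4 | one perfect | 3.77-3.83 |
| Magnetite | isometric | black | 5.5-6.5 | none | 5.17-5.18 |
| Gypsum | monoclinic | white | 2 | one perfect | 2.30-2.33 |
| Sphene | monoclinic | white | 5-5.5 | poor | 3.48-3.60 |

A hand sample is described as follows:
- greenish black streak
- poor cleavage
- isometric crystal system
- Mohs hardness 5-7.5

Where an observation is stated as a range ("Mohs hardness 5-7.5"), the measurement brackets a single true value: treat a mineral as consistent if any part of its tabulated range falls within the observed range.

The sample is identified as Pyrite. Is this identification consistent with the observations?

Greenish black streak — agrees with Pyrite (greenish black streak).
Poor cleavage — agrees with Pyrite (cleavage poor).
Isometric crystal system — agrees with Pyrite (isometric system).
Mohs hardness 5-7.5 — agrees with Pyrite (hardness 6-6.5).
All observations are consistent with the tabulated values for Pyrite.

Yes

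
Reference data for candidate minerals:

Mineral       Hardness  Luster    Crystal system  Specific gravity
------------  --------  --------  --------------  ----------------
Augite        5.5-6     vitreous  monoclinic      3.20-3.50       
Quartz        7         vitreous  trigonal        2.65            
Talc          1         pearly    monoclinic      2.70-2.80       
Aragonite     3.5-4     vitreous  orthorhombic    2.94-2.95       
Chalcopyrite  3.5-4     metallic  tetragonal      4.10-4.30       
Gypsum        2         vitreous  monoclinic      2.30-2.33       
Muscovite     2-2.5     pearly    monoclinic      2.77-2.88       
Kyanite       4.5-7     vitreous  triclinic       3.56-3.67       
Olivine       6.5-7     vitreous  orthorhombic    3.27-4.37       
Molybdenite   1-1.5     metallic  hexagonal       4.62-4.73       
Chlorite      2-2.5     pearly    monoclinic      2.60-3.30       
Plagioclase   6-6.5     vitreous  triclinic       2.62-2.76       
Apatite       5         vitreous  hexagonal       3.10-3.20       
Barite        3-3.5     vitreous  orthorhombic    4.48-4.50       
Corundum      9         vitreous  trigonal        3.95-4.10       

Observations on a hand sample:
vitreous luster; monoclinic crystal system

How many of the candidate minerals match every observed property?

2

Vitreous luster eliminates Talc, Chalcopyrite, Muscovite, Molybdenite, Chlorite.
Monoclinic crystal system — only Augite, Gypsum remain.
Remaining candidates: Augite, Gypsum.
That is 2 minerals.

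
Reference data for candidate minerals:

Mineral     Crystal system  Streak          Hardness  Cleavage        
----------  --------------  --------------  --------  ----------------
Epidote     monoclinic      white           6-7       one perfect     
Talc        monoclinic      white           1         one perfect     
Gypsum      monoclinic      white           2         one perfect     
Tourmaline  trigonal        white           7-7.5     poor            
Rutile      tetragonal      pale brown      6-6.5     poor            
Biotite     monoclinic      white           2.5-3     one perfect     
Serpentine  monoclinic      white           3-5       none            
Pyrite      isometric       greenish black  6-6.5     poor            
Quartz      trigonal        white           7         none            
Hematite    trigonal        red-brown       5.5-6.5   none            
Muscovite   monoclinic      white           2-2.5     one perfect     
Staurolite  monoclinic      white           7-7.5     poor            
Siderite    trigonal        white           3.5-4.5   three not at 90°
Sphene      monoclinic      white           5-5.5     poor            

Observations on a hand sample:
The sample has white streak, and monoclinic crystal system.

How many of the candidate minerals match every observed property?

8

White streak is inconsistent with Rutile, Pyrite, Hematite.
Monoclinic crystal system eliminates Tourmaline, Quartz, Siderite.
Remaining candidates: Biotite, Epidote, Gypsum, Muscovite, Serpentine, Sphene, Staurolite, Talc.
That is 8 minerals.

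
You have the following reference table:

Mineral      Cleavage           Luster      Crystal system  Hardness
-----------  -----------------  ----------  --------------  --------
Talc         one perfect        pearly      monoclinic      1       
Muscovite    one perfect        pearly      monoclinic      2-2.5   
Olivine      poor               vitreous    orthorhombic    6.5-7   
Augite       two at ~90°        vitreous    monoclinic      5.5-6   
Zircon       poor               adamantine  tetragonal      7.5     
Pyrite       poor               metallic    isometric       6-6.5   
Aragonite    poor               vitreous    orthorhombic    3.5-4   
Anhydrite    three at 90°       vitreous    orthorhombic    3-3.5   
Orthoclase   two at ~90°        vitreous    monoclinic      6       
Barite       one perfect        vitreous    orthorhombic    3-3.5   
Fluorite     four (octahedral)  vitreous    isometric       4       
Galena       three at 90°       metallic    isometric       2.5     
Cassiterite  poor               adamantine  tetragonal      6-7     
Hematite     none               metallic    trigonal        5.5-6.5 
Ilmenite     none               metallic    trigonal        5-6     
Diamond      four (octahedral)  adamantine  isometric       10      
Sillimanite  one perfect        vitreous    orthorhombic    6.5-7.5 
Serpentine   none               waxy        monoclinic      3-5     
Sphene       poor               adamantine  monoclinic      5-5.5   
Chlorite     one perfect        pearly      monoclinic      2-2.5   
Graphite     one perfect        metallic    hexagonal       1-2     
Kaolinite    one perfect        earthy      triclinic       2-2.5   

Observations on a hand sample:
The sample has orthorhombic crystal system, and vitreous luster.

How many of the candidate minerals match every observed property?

Orthorhombic crystal system: leaves Olivine, Aragonite, Anhydrite, Barite, Sillimanite.
Vitreous luster: consistent with all remaining minerals.
The minerals that satisfy all observations are Anhydrite, Aragonite, Barite, Olivine, Sillimanite.
That is 5 minerals.

5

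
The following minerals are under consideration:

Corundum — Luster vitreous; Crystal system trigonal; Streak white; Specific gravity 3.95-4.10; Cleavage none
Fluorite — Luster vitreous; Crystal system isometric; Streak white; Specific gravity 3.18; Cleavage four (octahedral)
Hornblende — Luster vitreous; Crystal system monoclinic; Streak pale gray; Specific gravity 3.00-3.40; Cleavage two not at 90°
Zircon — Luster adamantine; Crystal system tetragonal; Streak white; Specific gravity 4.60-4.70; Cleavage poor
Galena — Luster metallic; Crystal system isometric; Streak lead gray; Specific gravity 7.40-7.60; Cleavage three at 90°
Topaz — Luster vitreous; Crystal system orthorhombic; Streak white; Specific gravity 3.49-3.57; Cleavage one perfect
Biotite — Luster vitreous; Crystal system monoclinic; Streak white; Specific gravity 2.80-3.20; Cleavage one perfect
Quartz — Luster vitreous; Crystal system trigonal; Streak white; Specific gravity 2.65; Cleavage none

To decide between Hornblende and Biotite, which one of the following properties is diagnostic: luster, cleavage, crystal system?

Luster: both vitreous — shared.
Cleavage: Hornblende two not at 90°, Biotite one perfect — different.
Crystal system: both monoclinic — shared.
Of the listed properties, cleavage is the one that separates them.

cleavage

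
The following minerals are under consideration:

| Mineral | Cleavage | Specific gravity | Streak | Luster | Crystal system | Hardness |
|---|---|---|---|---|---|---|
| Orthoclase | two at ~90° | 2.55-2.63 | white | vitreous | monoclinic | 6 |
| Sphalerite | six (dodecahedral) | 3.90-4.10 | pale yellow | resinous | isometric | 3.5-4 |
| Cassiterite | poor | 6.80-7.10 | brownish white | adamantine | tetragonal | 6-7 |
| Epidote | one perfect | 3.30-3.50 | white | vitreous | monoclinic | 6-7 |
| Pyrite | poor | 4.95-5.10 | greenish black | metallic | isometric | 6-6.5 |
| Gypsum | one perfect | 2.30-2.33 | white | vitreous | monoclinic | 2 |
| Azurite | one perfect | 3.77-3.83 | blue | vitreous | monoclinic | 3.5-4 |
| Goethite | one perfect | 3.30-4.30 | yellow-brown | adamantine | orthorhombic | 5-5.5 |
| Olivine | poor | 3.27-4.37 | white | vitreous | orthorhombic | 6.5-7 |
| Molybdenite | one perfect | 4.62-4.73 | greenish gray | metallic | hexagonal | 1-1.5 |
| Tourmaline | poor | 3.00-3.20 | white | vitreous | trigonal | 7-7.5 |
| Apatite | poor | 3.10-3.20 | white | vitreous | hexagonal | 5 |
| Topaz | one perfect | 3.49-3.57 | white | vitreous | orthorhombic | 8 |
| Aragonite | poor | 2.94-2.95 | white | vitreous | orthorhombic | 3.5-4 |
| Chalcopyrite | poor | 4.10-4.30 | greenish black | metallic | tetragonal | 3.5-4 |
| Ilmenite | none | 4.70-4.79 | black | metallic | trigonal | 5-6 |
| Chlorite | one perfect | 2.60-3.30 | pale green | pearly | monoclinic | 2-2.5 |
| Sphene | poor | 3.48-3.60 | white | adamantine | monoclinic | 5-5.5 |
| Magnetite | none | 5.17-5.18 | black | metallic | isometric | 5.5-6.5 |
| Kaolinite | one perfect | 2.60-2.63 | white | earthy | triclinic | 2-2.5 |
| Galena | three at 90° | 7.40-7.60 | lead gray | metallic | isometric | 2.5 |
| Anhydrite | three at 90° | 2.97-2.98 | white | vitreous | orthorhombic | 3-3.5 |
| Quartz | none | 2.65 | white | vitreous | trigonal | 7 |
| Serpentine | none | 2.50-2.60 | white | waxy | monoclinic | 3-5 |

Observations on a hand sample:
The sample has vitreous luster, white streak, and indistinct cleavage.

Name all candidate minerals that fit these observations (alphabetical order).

Vitreous luster: Orthoclase, Epidote, Gypsum, Azurite, Olivine, Tourmaline, Apatite, Topaz, Aragonite, Anhydrite, Quartz remain.
White streak is inconsistent with Azurite.
Indistinct cleavage: Olivine, Tourmaline, Apatite, Aragonite remain.
The minerals that satisfy all observations are Apatite, Aragonite, Olivine, Tourmaline.

Apatite, Aragonite, Olivine, Tourmaline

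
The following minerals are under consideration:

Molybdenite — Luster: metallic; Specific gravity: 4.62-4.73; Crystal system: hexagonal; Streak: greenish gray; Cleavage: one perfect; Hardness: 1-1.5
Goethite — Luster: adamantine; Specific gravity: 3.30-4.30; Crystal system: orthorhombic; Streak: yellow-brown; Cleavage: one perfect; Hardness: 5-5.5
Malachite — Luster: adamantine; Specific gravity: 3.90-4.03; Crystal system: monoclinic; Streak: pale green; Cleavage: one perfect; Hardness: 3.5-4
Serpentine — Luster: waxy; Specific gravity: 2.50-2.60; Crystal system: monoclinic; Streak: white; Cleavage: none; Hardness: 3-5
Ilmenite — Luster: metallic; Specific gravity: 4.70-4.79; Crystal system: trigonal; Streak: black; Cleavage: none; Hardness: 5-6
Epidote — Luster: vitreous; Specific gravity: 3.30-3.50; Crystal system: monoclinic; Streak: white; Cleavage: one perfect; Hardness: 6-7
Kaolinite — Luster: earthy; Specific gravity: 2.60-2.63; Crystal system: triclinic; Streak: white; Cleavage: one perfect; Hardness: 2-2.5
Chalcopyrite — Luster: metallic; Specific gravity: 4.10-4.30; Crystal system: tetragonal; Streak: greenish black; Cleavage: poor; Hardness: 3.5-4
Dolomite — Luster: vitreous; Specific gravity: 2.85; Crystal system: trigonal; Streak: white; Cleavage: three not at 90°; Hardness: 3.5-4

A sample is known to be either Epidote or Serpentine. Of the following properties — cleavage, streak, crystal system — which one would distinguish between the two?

Cleavage: Epidote one perfect, Serpentine none — distinct.
Streak: both white — shared.
Crystal system: both monoclinic — shared.
Only cleavage differs between Epidote and Serpentine among the listed tests.

cleavage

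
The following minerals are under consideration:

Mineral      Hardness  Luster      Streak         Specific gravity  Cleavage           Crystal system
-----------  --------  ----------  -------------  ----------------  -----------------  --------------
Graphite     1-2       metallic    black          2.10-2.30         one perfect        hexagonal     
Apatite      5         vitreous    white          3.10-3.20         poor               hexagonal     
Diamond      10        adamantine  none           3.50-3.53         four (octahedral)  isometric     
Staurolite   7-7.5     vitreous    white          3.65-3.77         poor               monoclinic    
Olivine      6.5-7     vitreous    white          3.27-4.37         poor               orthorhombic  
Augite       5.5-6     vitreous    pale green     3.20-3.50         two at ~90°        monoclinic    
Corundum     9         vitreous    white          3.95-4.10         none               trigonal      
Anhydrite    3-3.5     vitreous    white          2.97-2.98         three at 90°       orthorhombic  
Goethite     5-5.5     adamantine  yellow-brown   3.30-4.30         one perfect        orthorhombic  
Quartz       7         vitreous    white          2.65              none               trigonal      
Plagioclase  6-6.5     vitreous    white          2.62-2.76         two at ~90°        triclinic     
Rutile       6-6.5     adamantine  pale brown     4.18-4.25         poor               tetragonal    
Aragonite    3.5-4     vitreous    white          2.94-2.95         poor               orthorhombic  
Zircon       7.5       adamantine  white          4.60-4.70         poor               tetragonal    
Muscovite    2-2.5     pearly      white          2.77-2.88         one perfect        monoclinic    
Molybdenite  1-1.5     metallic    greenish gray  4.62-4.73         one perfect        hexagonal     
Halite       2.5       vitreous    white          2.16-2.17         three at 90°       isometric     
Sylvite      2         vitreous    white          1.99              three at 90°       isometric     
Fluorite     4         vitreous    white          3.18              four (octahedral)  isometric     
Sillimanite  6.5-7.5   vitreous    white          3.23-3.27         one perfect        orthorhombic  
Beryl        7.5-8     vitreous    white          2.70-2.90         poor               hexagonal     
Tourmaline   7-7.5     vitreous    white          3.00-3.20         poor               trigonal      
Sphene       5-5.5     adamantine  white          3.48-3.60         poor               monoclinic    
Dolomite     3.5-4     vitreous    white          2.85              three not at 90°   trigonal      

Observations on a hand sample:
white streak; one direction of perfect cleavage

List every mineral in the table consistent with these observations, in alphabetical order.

Muscovite, Sillimanite

White streak is inconsistent with Graphite, Diamond, Augite, Goethite, Rutile, Molybdenite.
One direction of perfect cleavage: leaves Muscovite, Sillimanite.
The minerals that satisfy all observations are Muscovite, Sillimanite.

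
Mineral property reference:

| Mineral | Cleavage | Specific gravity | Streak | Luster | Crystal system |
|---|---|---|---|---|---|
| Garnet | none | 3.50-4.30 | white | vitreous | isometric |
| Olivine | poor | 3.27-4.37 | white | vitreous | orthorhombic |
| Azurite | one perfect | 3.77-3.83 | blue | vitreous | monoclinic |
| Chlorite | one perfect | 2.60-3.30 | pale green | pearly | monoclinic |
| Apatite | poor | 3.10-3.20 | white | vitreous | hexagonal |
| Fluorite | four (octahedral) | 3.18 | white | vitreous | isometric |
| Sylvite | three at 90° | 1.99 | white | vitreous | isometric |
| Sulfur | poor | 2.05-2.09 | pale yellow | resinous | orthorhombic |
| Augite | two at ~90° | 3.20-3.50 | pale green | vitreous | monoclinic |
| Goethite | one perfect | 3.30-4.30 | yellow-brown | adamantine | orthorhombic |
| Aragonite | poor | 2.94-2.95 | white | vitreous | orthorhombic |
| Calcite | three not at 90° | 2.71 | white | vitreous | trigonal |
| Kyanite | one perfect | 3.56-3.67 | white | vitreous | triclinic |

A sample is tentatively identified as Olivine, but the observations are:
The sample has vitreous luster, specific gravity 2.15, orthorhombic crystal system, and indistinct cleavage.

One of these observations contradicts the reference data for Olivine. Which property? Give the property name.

specific gravity

Vitreous luster: Olivine has vitreous luster — within range.
Specific gravity 2.15: Olivine has SG 3.27-4.37 — does not match.
Orthorhombic crystal system: Olivine has orthorhombic system — within range.
Indistinct cleavage: Olivine has cleavage poor — within range.
Everything matches except the specific gravity.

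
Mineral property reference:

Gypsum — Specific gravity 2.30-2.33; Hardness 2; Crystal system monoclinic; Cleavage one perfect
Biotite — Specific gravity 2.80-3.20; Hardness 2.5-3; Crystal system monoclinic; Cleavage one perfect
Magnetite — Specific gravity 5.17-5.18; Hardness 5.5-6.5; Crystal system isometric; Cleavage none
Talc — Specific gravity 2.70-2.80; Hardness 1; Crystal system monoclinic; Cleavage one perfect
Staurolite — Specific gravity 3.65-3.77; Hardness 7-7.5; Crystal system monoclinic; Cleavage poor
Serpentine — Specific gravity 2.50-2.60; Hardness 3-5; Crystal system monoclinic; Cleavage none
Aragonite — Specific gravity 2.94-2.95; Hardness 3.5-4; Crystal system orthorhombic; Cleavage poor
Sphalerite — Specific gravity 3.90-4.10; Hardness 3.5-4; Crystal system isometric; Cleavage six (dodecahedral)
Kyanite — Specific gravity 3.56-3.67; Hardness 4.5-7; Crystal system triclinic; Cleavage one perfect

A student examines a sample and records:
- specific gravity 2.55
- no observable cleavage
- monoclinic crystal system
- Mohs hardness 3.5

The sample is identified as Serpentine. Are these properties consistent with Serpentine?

Specific gravity 2.55 — is consistent with Serpentine (SG 2.50-2.60).
No observable cleavage — is consistent with Serpentine (cleavage none).
Monoclinic crystal system — is consistent with Serpentine (monoclinic system).
Mohs hardness 3.5 — is consistent with Serpentine (hardness 3-5).
All observations are consistent with the tabulated values for Serpentine.

Yes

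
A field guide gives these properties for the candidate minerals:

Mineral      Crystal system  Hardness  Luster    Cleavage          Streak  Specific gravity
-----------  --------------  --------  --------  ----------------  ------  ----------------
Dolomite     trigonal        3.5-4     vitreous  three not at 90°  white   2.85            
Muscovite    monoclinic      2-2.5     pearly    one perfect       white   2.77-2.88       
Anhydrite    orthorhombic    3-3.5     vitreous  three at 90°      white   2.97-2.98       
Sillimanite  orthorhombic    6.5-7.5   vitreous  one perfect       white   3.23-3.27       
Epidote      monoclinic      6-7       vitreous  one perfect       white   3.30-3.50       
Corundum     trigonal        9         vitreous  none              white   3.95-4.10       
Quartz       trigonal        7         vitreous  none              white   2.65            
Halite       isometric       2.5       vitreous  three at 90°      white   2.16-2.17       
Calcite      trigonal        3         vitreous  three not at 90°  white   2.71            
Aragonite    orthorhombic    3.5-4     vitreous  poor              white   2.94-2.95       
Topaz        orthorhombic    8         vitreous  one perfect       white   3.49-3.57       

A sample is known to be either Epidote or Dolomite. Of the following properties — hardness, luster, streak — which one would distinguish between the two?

Hardness: Epidote 6-7, Dolomite 3.5-4 — distinct.
Luster: both vitreous — same for both.
Streak: both white — same for both.
Only hardness differs between Epidote and Dolomite among the listed tests.

hardness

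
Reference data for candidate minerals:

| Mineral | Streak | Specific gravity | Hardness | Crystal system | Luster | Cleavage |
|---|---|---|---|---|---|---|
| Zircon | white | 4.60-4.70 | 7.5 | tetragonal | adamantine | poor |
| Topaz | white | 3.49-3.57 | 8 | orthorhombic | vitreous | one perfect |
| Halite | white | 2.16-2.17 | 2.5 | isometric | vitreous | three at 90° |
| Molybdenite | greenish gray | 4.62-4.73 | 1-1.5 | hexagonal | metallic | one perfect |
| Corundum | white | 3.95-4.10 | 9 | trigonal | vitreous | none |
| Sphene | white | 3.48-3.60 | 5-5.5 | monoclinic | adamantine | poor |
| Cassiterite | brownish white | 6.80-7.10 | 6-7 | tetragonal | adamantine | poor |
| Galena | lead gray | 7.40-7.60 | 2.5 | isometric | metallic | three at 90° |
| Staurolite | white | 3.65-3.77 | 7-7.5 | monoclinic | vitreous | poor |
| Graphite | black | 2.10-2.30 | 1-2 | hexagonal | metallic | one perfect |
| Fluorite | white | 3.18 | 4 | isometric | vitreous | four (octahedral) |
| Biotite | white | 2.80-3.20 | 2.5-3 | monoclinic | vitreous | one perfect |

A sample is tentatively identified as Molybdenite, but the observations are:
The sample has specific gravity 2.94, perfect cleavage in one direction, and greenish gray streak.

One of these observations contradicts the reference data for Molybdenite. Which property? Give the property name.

Specific gravity 2.94: Molybdenite has SG 4.62-4.73 — does not match.
Perfect cleavage in one direction: Molybdenite has cleavage one perfect — matches.
Greenish gray streak: Molybdenite has greenish gray streak — matches.
Only the specific gravity is inconsistent.

specific gravity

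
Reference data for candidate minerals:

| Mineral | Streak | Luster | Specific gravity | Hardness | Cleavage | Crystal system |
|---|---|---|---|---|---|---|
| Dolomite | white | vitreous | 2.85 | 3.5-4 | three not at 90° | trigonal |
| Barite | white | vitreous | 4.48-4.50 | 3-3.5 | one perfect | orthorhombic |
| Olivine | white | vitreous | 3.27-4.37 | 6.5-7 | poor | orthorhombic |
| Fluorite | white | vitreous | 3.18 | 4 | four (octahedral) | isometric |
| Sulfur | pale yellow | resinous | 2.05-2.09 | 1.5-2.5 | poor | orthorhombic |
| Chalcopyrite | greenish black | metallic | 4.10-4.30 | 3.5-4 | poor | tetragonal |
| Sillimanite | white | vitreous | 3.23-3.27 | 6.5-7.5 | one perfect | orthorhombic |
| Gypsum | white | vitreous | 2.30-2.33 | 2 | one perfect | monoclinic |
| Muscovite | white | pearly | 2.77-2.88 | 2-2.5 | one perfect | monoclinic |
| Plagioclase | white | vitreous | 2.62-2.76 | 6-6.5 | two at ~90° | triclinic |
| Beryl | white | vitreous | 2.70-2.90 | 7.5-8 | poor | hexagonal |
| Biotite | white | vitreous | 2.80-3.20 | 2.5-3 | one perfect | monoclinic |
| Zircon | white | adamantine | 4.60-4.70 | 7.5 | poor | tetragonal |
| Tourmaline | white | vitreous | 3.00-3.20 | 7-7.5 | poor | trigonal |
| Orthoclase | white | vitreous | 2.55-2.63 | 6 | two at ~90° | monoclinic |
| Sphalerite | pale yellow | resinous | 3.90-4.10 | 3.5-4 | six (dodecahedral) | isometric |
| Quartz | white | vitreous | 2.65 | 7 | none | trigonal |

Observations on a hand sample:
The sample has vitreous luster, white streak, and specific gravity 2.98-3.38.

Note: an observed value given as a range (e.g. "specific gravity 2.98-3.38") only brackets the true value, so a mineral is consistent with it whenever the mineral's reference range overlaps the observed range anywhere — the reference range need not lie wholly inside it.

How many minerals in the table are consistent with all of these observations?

Vitreous luster eliminates Sulfur, Chalcopyrite, Muscovite, Zircon, Sphalerite.
White streak: all remaining candidates fit.
Specific gravity 2.98-3.38: leaves Olivine, Fluorite, Sillimanite, Biotite, Tourmaline.
Remaining candidates: Biotite, Fluorite, Olivine, Sillimanite, Tourmaline.
That is 5 minerals.

5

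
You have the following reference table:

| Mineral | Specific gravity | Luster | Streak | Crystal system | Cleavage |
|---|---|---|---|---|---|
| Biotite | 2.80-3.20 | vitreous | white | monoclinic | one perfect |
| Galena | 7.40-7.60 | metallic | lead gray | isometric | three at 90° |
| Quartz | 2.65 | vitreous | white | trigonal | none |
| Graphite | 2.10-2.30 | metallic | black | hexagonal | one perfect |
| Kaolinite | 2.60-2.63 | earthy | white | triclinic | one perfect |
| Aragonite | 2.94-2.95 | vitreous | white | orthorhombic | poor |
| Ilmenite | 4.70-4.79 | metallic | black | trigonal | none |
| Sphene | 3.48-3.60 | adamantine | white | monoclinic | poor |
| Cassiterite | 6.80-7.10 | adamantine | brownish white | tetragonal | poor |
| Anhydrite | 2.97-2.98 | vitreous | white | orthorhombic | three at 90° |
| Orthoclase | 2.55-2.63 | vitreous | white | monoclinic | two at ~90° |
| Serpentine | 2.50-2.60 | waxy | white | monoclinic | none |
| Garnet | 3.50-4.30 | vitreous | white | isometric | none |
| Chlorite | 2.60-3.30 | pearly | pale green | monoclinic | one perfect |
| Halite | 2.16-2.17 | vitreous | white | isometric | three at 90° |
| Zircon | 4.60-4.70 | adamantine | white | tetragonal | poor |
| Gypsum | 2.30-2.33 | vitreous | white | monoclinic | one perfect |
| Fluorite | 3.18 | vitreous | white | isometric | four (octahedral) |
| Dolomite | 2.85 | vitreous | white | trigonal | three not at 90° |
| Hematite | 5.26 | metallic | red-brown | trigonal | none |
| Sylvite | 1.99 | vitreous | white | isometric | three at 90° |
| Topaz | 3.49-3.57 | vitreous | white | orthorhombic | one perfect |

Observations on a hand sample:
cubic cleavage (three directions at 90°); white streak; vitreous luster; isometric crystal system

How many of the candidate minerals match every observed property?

Cubic cleavage (three directions at 90°) — only Galena, Anhydrite, Halite, Sylvite remain.
White streak is inconsistent with Galena.
Vitreous luster — consistent with all remaining minerals.
Isometric crystal system excludes Anhydrite.
Remaining candidates: Halite, Sylvite.
That is 2 minerals.

2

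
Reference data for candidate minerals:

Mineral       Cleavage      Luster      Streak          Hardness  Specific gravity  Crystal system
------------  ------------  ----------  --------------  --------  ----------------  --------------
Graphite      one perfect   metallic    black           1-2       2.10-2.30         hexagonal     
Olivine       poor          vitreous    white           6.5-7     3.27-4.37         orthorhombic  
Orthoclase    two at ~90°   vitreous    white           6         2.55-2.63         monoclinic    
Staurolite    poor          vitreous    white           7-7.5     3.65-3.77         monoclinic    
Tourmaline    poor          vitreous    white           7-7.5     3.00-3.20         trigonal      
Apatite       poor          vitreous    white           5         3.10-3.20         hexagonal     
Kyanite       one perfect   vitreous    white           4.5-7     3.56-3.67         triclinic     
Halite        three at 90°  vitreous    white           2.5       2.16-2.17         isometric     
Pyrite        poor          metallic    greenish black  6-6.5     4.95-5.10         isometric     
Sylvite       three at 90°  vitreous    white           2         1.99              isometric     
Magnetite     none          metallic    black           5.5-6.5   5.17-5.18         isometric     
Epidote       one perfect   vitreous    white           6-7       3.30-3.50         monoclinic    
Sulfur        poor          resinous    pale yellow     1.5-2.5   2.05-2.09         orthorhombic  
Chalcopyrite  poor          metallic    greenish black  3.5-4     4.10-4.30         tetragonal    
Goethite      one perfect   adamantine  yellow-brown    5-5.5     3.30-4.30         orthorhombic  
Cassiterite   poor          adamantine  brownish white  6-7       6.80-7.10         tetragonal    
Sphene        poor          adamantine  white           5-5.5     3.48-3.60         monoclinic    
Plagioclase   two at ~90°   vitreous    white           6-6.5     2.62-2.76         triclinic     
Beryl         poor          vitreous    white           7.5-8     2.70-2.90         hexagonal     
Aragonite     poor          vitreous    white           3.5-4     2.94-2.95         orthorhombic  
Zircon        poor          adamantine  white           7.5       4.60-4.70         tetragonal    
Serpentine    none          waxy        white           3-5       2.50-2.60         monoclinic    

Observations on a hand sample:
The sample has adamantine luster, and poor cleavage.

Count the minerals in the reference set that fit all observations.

3

Adamantine luster — only Goethite, Cassiterite, Sphene, Zircon remain.
Poor cleavage excludes Goethite.
Remaining candidates: Cassiterite, Sphene, Zircon.
That is 3 minerals.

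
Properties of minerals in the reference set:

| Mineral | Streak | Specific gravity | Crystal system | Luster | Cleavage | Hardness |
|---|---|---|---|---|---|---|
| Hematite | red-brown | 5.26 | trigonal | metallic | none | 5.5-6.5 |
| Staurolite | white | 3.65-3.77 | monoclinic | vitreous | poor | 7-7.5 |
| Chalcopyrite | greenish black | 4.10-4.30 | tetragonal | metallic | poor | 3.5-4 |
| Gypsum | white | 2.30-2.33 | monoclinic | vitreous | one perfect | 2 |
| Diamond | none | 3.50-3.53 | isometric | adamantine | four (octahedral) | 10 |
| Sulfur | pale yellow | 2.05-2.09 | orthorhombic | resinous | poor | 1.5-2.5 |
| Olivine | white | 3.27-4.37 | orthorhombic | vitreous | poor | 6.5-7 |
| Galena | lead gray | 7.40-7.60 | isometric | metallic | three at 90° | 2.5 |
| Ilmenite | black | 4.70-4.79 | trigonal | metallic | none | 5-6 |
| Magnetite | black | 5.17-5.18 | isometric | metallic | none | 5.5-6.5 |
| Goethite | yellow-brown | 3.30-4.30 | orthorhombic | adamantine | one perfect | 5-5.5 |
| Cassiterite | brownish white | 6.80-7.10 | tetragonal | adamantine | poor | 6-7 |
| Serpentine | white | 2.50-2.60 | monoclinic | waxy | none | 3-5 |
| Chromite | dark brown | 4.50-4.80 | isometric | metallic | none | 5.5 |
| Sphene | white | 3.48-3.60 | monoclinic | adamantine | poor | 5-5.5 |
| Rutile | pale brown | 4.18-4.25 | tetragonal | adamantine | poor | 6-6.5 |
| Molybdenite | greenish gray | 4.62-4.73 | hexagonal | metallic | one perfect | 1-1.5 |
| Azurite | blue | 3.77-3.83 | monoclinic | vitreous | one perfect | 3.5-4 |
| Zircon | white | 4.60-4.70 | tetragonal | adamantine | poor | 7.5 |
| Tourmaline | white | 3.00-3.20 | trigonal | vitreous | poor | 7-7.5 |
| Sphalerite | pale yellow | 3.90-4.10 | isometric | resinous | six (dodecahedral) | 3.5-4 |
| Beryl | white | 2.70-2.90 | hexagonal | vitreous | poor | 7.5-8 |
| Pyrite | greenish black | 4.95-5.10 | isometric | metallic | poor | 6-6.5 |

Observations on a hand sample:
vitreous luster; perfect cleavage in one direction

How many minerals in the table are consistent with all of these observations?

2

Vitreous luster — only Staurolite, Gypsum, Olivine, Azurite, Tourmaline, Beryl remain.
Perfect cleavage in one direction — leaves Gypsum, Azurite.
The minerals that satisfy all observations are Azurite, Gypsum.
That is 2 minerals.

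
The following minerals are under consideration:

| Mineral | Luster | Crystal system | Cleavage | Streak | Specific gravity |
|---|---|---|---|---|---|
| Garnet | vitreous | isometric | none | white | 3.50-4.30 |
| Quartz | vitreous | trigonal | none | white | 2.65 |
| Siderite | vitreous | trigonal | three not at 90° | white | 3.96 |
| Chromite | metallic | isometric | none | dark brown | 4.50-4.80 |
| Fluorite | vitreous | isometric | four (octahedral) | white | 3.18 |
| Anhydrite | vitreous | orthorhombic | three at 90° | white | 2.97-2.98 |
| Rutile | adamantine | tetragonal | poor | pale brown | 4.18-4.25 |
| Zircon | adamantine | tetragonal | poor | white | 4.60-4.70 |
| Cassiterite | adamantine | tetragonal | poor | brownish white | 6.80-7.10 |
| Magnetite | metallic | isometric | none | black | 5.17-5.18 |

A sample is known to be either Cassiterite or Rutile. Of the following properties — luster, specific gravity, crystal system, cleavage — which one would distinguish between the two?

Luster: both adamantine — identical.
Specific gravity: Cassiterite 6.80-7.10, Rutile 4.18-4.25 — these differ.
Crystal system: both tetragonal — identical.
Cleavage: both poor — identical.
Only specific gravity differs between Cassiterite and Rutile among the listed tests.

specific gravity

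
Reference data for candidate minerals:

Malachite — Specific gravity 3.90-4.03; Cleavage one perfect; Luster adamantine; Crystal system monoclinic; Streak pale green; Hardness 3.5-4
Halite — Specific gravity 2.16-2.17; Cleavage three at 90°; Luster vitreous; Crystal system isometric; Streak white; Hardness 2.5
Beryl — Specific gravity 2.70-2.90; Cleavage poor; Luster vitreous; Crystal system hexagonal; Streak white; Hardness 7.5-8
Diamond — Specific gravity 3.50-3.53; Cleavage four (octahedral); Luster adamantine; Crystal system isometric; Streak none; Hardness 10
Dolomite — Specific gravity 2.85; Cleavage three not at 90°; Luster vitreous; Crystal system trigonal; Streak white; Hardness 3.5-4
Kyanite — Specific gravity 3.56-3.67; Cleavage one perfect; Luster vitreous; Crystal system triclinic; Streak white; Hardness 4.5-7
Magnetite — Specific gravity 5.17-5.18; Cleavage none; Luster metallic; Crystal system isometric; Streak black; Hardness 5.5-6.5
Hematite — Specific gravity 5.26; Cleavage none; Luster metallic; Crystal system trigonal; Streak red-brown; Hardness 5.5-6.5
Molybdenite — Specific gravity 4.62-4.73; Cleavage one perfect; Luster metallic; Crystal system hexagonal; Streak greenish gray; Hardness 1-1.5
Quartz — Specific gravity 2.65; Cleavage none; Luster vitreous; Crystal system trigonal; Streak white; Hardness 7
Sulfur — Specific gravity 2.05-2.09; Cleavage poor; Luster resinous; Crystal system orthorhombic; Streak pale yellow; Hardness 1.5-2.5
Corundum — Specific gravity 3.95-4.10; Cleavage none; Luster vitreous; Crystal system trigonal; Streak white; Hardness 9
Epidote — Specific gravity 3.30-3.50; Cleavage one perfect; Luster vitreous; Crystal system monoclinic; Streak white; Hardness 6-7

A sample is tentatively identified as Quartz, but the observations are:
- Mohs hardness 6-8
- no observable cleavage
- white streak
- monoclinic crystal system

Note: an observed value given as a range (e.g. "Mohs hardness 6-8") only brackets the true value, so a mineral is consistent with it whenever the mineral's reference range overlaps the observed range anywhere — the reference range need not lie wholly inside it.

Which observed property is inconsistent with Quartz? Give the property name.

Mohs hardness 6-8: Quartz has hardness 7 — within range.
No observable cleavage: Quartz has cleavage none — within range.
White streak: Quartz has white streak — within range.
Monoclinic crystal system: Quartz has trigonal system — outside the reference range.
The crystal system is the one property that does not fit.

crystal system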